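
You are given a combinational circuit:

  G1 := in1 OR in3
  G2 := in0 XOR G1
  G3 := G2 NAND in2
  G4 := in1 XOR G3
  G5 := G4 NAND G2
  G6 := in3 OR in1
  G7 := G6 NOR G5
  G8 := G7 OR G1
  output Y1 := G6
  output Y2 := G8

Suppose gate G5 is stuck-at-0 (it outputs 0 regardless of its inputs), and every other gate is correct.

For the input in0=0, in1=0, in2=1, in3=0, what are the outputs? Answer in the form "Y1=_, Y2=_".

Y1=0, Y2=1

Propagate with G5 forced: G1=0, G2=0, G3=1, G4=1, G5=0 [stuck-at-0], G6=0, G7=1, G8=1.
So the outputs are Y1=0, Y2=1. (Without the fault they would be Y1=0, Y2=0.)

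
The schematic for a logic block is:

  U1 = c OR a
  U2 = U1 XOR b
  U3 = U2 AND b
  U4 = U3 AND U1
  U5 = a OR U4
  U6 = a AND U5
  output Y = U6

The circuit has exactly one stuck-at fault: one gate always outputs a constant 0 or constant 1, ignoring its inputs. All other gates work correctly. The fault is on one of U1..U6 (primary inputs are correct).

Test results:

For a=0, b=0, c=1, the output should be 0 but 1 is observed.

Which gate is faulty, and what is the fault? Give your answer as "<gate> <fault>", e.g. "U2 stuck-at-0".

U6 stuck-at-1

Fault-free values for test 1 (a=0, b=0, c=1): U1=1, U2=1, U3=0, U4=0, U5=0, U6=0, giving Y=0. Observed 1.
Test 1: faults giving observed 1 are {U6 stuck-at-1}.
Only U6 stuck-at-1 is consistent with every test.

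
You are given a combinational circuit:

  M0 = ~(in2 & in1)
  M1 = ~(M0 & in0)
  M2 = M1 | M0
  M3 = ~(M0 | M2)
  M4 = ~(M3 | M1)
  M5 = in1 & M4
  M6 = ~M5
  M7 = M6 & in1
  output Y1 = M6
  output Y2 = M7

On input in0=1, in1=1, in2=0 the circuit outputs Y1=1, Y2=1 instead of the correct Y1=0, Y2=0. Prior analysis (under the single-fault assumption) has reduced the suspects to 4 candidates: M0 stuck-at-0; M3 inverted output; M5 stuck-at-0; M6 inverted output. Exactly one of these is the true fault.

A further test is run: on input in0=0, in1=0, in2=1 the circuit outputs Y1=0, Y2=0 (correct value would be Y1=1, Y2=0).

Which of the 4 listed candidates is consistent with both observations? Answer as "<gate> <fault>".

Evaluate each candidate on input in0=0, in1=0, in2=1:
  M0 stuck-at-0: M0=0 [stuck-at-0], M1=1, M2=1, M3=0, M4=0, M5=0, M6=1, M7=0 → Y1=1, Y2=0 — eliminated
  M3 inverted output: M0=1, M1=1, M2=1, M3=1 [inverted output], M4=0, M5=0, M6=1, M7=0 → Y1=1, Y2=0 — eliminated
  M5 stuck-at-0: M0=1, M1=1, M2=1, M3=0, M4=0, M5=0 [stuck-at-0], M6=1, M7=0 → Y1=1, Y2=0 — eliminated
  M6 inverted output: M0=1, M1=1, M2=1, M3=0, M4=0, M5=0, M6=0 [inverted output], M7=0 → Y1=0, Y2=0 — matches
Only M6 inverted output reproduces the observed Y1=0, Y2=0.

M6 inverted output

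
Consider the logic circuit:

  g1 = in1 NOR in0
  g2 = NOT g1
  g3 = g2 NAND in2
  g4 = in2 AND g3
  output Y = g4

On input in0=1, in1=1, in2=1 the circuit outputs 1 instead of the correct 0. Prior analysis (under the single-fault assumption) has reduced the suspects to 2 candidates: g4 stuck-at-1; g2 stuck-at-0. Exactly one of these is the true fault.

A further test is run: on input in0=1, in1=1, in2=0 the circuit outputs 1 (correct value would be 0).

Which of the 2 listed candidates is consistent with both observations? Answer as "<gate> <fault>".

g4 stuck-at-1

Evaluate each candidate on input in0=1, in1=1, in2=0:
  g4 stuck-at-1: g1=0, g2=1, g3=1, g4=1 [stuck-at-1] → 1 — matches
  g2 stuck-at-0: g1=0, g2=0 [stuck-at-0], g3=1, g4=0 → 0 — eliminated
Only g4 stuck-at-1 reproduces the observed 1.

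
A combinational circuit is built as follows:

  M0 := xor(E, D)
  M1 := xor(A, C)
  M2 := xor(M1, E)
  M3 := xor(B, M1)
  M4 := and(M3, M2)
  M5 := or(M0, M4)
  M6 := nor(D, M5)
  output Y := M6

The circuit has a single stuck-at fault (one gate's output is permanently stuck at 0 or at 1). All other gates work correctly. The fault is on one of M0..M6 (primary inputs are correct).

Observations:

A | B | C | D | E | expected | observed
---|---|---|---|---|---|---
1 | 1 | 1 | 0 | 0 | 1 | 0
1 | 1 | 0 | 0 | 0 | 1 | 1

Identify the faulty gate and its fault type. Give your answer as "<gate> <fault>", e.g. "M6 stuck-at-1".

Fault-free values for test 1 (A=1, B=1, C=1, D=0, E=0): M0=0, M1=0, M2=0, M3=1, M4=0, M5=0, M6=1, giving Y=1. Observed 0.
Test 1: faults giving observed 0 are {M0 stuck-at-1, M2 stuck-at-1, M4 stuck-at-1, M5 stuck-at-1, M6 stuck-at-0}.
Test 2 (A=1, B=1, C=0, D=0, E=0): fault-free M0=0, M1=1, M2=1, M3=0, M4=0, M5=0, M6=1 → 1; observed 1. Eliminates M0 stuck-at-1, M4 stuck-at-1, M5 stuck-at-1, M6 stuck-at-0.
Only M2 stuck-at-1 is consistent with every test.

M2 stuck-at-1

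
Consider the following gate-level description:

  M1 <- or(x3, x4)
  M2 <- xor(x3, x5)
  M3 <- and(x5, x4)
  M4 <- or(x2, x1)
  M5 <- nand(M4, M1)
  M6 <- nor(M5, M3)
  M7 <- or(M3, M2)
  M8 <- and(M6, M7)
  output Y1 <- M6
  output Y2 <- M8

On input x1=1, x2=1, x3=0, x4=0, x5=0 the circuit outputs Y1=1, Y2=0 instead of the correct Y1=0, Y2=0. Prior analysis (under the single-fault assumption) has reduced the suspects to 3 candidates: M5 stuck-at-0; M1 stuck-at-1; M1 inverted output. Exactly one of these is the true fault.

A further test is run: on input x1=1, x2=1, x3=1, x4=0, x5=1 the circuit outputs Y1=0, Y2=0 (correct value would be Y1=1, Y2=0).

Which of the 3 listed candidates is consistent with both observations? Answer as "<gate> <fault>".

M1 inverted output

Evaluate each candidate on input x1=1, x2=1, x3=1, x4=0, x5=1:
  M5 stuck-at-0: M1=1, M2=0, M3=0, M4=1, M5=0 [stuck-at-0], M6=1, M7=0, M8=0 → Y1=1, Y2=0 — eliminated
  M1 stuck-at-1: M1=1 [stuck-at-1], M2=0, M3=0, M4=1, M5=0, M6=1, M7=0, M8=0 → Y1=1, Y2=0 — eliminated
  M1 inverted output: M1=0 [inverted output], M2=0, M3=0, M4=1, M5=1, M6=0, M7=0, M8=0 → Y1=0, Y2=0 — matches
Only M1 inverted output reproduces the observed Y1=0, Y2=0.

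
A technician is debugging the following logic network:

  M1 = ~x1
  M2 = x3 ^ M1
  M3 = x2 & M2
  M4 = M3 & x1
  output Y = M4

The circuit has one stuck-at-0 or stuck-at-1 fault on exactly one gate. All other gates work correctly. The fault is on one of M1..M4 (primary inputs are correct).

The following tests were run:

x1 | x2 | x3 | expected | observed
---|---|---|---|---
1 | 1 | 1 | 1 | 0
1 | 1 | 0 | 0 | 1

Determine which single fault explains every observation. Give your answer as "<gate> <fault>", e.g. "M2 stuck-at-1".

Fault-free values for test 1 (x1=1, x2=1, x3=1): M1=0, M2=1, M3=1, M4=1, giving Y=1. Observed 0.
Test 1: faults giving observed 0 are {M1 stuck-at-1, M2 stuck-at-0, M3 stuck-at-0, M4 stuck-at-0}.
Test 2 (x1=1, x2=1, x3=0): fault-free M1=0, M2=0, M3=0, M4=0 → 0; observed 1. Eliminates M2 stuck-at-0, M3 stuck-at-0, M4 stuck-at-0.
Only M1 stuck-at-1 is consistent with every test.

M1 stuck-at-1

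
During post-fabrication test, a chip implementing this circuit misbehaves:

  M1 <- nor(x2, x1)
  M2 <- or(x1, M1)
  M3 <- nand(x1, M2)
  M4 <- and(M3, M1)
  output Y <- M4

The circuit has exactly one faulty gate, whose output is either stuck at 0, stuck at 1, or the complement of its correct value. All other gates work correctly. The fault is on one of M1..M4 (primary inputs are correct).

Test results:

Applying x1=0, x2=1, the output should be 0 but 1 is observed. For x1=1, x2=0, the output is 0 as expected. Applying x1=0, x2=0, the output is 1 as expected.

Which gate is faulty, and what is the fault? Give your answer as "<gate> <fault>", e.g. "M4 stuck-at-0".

M1 stuck-at-1

Fault-free values for test 1 (x1=0, x2=1): M1=0, M2=0, M3=1, M4=0, giving Y=0. Observed 1.
Test 1: faults giving observed 1 are {M1 stuck-at-1, M1 inverted output, M4 stuck-at-1, M4 inverted output}.
Test 2 (x1=1, x2=0): fault-free M1=0, M2=1, M3=0, M4=0 → 0; observed 0. Eliminates M4 stuck-at-1, M4 inverted output.
Test 3 (x1=0, x2=0): fault-free M1=1, M2=1, M3=1, M4=1 → 1; observed 1. Eliminates M1 inverted output.
Only M1 stuck-at-1 is consistent with every test.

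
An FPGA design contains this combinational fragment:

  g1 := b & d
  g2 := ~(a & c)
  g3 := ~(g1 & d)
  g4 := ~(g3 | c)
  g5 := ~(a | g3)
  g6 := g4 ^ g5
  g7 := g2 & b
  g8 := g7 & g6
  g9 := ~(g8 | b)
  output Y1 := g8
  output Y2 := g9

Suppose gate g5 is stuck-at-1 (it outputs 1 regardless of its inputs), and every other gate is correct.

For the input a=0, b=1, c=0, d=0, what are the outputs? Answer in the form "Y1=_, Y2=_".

Y1=1, Y2=0

Propagate with g5 forced: g1=0, g2=1, g3=1, g4=0, g5=1 [stuck-at-1], g6=1, g7=1, g8=1, g9=0.
So the outputs are Y1=1, Y2=0. (Without the fault they would be Y1=0, Y2=0.)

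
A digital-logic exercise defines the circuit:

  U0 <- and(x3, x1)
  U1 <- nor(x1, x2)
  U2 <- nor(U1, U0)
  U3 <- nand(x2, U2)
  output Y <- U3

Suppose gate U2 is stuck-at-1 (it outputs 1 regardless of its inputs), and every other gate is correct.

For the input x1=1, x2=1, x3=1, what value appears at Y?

Propagate with U2 forced: U0=1, U1=0, U2=1 [stuck-at-1], U3=0.
So Y = 0. (Without the fault it would be 1.)

0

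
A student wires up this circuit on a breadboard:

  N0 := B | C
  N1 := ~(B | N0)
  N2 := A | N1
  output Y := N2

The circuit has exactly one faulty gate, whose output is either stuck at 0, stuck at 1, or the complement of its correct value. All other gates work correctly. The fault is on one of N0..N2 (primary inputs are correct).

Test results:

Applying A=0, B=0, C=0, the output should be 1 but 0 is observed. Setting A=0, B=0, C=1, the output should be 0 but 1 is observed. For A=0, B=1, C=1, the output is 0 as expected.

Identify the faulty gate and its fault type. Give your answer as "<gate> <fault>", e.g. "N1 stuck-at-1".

Fault-free values for test 1 (A=0, B=0, C=0): N0=0, N1=1, N2=1, giving Y=1. Observed 0.
Test 1: faults giving observed 0 are {N0 stuck-at-1, N0 inverted output, N1 stuck-at-0, N1 inverted output, N2 stuck-at-0, N2 inverted output}.
Test 2 (A=0, B=0, C=1): fault-free N0=1, N1=0, N2=0 → 0; observed 1. Eliminates N0 stuck-at-1, N1 stuck-at-0, N2 stuck-at-0.
Test 3 (A=0, B=1, C=1): fault-free N0=1, N1=0, N2=0 → 0; observed 0. Eliminates N1 inverted output, N2 inverted output.
Only N0 inverted output is consistent with every test.

N0 inverted output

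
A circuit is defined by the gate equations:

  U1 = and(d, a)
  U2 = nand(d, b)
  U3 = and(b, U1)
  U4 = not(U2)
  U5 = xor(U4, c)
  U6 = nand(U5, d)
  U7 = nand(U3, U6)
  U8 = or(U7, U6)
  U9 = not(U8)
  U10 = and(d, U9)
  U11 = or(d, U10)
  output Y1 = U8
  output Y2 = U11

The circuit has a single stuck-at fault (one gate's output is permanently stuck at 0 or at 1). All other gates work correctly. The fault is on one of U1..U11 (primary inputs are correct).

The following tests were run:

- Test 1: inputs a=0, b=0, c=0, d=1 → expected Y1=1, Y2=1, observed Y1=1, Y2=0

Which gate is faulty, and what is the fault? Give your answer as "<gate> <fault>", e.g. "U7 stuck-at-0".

U11 stuck-at-0

Fault-free values for test 1 (a=0, b=0, c=0, d=1): U1=0, U2=1, U3=0, U4=0, U5=0, U6=1, U7=1, U8=1, U9=0, U10=0, U11=1, giving Y1=1, Y2=1. Observed Y1=1, Y2=0.
Test 1: faults giving observed Y1=1, Y2=0 are {U11 stuck-at-0}.
Only U11 stuck-at-0 is consistent with every test.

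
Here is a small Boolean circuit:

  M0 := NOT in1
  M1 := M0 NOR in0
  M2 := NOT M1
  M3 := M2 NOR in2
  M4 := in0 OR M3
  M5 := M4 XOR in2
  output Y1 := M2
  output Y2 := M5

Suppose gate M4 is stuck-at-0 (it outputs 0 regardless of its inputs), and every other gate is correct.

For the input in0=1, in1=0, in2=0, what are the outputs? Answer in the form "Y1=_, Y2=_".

Y1=1, Y2=0

Propagate with M4 forced: M0=1, M1=0, M2=1, M3=0, M4=0 [stuck-at-0], M5=0.
So the outputs are Y1=1, Y2=0. (Without the fault they would be Y1=1, Y2=1.)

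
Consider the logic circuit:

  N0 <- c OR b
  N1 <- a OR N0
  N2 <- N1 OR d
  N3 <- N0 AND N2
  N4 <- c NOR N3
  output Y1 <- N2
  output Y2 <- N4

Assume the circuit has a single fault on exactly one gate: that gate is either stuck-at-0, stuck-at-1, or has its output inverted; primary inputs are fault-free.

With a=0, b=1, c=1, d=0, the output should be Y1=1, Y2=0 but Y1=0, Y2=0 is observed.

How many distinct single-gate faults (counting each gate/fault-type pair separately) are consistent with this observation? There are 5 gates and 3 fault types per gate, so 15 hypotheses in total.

Fault-free: N0=1, N1=1, N2=1, N3=1, N4=0 → Y1=1, Y2=0. Observed Y1=0, Y2=0.
  N0: stuck-at-0, inverted output ✓; others ✗
  N1: stuck-at-0, inverted output ✓; others ✗
  N2: stuck-at-0, inverted output ✓; others ✗
  N3: none of the 3 fault types match ✗
  N4: none of the 3 fault types match ✗
Consistent faults: {N0 stuck-at-0, N0 inverted output, N1 stuck-at-0, N1 inverted output, N2 stuck-at-0, N2 inverted output} — 6 in all.

6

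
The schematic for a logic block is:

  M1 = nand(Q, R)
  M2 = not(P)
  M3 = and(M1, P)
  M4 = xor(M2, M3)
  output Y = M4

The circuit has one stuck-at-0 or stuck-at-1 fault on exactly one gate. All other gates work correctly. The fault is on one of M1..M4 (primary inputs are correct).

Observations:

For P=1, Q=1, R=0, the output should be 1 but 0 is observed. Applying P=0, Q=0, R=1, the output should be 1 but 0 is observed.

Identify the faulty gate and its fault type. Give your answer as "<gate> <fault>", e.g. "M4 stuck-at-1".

M4 stuck-at-0

Fault-free values for test 1 (P=1, Q=1, R=0): M1=1, M2=0, M3=1, M4=1, giving Y=1. Observed 0.
Test 1: faults giving observed 0 are {M1 stuck-at-0, M2 stuck-at-1, M3 stuck-at-0, M4 stuck-at-0}.
Test 2 (P=0, Q=0, R=1): fault-free M1=1, M2=1, M3=0, M4=1 → 1; observed 0. Eliminates M1 stuck-at-0, M2 stuck-at-1, M3 stuck-at-0.
Only M4 stuck-at-0 is consistent with every test.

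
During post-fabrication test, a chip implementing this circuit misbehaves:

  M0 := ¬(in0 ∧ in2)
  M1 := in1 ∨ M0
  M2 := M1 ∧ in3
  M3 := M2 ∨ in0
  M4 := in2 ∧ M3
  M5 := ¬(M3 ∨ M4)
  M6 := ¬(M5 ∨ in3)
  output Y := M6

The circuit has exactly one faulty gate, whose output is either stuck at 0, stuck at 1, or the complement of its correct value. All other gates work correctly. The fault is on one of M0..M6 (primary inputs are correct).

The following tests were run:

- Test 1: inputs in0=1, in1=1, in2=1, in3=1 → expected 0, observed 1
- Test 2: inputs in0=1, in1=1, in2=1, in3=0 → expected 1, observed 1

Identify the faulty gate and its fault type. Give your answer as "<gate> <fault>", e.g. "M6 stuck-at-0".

M6 stuck-at-1

Fault-free values for test 1 (in0=1, in1=1, in2=1, in3=1): M0=0, M1=1, M2=1, M3=1, M4=1, M5=0, M6=0, giving Y=0. Observed 1.
Test 1: faults giving observed 1 are {M6 stuck-at-1, M6 inverted output}.
Test 2 (in0=1, in1=1, in2=1, in3=0): fault-free M0=0, M1=1, M2=0, M3=1, M4=1, M5=0, M6=1 → 1; observed 1. Eliminates M6 inverted output.
Only M6 stuck-at-1 is consistent with every test.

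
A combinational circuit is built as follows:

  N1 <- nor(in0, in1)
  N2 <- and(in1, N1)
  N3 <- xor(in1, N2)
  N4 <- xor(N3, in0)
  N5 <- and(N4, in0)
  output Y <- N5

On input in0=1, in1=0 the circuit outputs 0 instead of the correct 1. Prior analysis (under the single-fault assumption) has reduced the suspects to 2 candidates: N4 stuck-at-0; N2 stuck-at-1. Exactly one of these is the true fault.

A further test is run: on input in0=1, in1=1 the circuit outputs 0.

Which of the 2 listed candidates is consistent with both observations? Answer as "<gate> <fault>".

Evaluate each candidate on input in0=1, in1=1:
  N4 stuck-at-0: N1=0, N2=0, N3=1, N4=0 [stuck-at-0], N5=0 → 0 — matches
  N2 stuck-at-1: N1=0, N2=1 [stuck-at-1], N3=0, N4=1, N5=1 → 1 — eliminated
Only N4 stuck-at-0 reproduces the observed 0.

N4 stuck-at-0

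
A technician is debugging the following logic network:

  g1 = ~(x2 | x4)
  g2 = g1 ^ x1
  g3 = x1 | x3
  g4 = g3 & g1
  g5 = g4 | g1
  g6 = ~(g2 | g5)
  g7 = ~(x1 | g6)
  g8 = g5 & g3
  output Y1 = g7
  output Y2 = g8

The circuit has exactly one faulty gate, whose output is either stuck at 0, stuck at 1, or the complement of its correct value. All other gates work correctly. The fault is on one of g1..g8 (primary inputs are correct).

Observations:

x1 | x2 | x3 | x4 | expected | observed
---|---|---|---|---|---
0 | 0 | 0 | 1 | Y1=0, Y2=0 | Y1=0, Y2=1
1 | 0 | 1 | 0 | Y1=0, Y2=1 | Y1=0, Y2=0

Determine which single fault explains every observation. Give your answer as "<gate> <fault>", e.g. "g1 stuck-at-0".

g8 inverted output

Fault-free values for test 1 (x1=0, x2=0, x3=0, x4=1): g1=0, g2=0, g3=0, g4=0, g5=0, g6=1, g7=0, g8=0, giving Y1=0, Y2=0. Observed Y1=0, Y2=1.
Test 1: faults giving observed Y1=0, Y2=1 are {g8 stuck-at-1, g8 inverted output}.
Test 2 (x1=1, x2=0, x3=1, x4=0): fault-free g1=1, g2=0, g3=1, g4=1, g5=1, g6=0, g7=0, g8=1 → Y1=0, Y2=1; observed Y1=0, Y2=0. Eliminates g8 stuck-at-1.
Only g8 inverted output is consistent with every test.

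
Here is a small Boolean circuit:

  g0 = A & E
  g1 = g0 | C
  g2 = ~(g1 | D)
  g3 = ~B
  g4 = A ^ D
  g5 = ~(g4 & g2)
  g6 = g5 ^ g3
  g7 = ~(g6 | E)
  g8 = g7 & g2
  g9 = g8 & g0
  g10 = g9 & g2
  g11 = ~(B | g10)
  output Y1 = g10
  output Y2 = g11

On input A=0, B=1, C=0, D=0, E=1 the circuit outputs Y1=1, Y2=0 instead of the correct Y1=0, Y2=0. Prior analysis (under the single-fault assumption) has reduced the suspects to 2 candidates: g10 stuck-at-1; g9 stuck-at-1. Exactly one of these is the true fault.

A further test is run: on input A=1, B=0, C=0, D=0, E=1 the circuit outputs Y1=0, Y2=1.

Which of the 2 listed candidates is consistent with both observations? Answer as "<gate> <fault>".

g9 stuck-at-1

Evaluate each candidate on input A=1, B=0, C=0, D=0, E=1:
  g10 stuck-at-1: g0=1, g1=1, g2=0, g3=1, g4=1, g5=1, g6=0, g7=0, g8=0, g9=0, g10=1 [stuck-at-1], g11=0 → Y1=1, Y2=0 — eliminated
  g9 stuck-at-1: g0=1, g1=1, g2=0, g3=1, g4=1, g5=1, g6=0, g7=0, g8=0, g9=1 [stuck-at-1], g10=0, g11=1 → Y1=0, Y2=1 — matches
Only g9 stuck-at-1 reproduces the observed Y1=0, Y2=1.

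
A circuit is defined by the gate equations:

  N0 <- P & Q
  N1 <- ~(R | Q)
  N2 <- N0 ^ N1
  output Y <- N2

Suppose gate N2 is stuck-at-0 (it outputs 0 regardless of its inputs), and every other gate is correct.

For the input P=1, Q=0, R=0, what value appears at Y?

Propagate with N2 forced: N0=0, N1=1, N2=0 [stuck-at-0].
So Y = 0. (Without the fault it would be 1.)

0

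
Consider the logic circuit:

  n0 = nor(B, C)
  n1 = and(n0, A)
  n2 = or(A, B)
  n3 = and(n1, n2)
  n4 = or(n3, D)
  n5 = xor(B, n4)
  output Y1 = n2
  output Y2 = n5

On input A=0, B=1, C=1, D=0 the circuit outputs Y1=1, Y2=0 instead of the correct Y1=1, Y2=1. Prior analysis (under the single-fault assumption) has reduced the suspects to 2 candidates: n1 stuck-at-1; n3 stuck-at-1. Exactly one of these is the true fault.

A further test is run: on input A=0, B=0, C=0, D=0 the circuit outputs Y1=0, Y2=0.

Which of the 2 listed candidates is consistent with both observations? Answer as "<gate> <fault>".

n1 stuck-at-1

Evaluate each candidate on input A=0, B=0, C=0, D=0:
  n1 stuck-at-1: n0=1, n1=1 [stuck-at-1], n2=0, n3=0, n4=0, n5=0 → Y1=0, Y2=0 — matches
  n3 stuck-at-1: n0=1, n1=0, n2=0, n3=1 [stuck-at-1], n4=1, n5=1 → Y1=0, Y2=1 — eliminated
Only n1 stuck-at-1 reproduces the observed Y1=0, Y2=0.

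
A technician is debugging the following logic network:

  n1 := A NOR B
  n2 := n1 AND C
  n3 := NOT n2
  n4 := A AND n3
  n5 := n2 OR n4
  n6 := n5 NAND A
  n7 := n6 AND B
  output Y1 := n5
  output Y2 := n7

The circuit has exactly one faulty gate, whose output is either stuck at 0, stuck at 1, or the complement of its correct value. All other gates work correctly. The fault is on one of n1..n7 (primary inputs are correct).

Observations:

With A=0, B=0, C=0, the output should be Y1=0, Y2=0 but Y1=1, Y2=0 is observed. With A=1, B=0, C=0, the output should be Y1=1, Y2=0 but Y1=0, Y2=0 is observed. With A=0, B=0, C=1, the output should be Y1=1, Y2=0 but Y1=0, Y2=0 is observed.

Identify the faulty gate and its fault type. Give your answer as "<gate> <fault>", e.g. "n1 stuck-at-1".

Fault-free values for test 1 (A=0, B=0, C=0): n1=1, n2=0, n3=1, n4=0, n5=0, n6=1, n7=0, giving Y1=0, Y2=0. Observed Y1=1, Y2=0.
Test 1: faults giving observed Y1=1, Y2=0 are {n2 stuck-at-1, n2 inverted output, n4 stuck-at-1, n4 inverted output, n5 stuck-at-1, n5 inverted output}.
Test 2 (A=1, B=0, C=0): fault-free n1=0, n2=0, n3=1, n4=1, n5=1, n6=0, n7=0 → Y1=1, Y2=0; observed Y1=0, Y2=0. Eliminates n2 stuck-at-1, n2 inverted output, n4 stuck-at-1, n5 stuck-at-1.
Test 3 (A=0, B=0, C=1): fault-free n1=1, n2=1, n3=0, n4=0, n5=1, n6=1, n7=0 → Y1=1, Y2=0; observed Y1=0, Y2=0. Eliminates n4 inverted output.
Only n5 inverted output is consistent with every test.

n5 inverted output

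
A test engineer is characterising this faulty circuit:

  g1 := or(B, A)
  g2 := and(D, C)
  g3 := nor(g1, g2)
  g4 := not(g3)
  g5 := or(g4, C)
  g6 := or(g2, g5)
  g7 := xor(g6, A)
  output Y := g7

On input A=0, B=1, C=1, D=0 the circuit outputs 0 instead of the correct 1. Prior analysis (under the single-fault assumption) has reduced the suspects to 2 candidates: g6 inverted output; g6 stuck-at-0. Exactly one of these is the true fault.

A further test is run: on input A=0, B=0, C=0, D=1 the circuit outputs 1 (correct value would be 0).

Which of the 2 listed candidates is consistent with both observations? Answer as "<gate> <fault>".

g6 inverted output

Evaluate each candidate on input A=0, B=0, C=0, D=1:
  g6 inverted output: g1=0, g2=0, g3=1, g4=0, g5=0, g6=1 [inverted output], g7=1 → 1 — matches
  g6 stuck-at-0: g1=0, g2=0, g3=1, g4=0, g5=0, g6=0 [stuck-at-0], g7=0 → 0 — eliminated
Only g6 inverted output reproduces the observed 1.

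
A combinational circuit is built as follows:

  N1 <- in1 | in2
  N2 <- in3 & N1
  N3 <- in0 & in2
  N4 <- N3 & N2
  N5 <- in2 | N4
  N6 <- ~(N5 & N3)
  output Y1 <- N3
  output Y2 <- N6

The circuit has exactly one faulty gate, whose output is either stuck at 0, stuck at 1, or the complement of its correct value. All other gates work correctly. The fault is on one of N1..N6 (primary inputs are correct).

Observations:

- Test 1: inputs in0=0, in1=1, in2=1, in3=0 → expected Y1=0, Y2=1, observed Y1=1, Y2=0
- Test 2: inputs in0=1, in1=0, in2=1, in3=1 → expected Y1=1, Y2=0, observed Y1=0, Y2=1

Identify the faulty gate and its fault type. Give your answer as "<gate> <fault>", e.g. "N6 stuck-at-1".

Fault-free values for test 1 (in0=0, in1=1, in2=1, in3=0): N1=1, N2=0, N3=0, N4=0, N5=1, N6=1, giving Y1=0, Y2=1. Observed Y1=1, Y2=0.
Test 1: faults giving observed Y1=1, Y2=0 are {N3 stuck-at-1, N3 inverted output}.
Test 2 (in0=1, in1=0, in2=1, in3=1): fault-free N1=1, N2=1, N3=1, N4=1, N5=1, N6=0 → Y1=1, Y2=0; observed Y1=0, Y2=1. Eliminates N3 stuck-at-1.
Only N3 inverted output is consistent with every test.

N3 inverted output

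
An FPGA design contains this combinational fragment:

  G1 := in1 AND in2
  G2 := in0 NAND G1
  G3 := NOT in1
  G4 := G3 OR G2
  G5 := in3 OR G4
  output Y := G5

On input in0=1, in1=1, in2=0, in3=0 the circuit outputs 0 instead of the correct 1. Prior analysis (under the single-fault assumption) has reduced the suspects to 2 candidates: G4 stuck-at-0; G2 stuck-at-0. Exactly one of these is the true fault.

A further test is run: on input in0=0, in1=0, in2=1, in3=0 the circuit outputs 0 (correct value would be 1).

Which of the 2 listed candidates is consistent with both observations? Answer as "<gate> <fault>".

G4 stuck-at-0

Evaluate each candidate on input in0=0, in1=0, in2=1, in3=0:
  G4 stuck-at-0: G1=0, G2=1, G3=1, G4=0 [stuck-at-0], G5=0 → 0 — matches
  G2 stuck-at-0: G1=0, G2=0 [stuck-at-0], G3=1, G4=1, G5=1 → 1 — eliminated
Only G4 stuck-at-0 reproduces the observed 0.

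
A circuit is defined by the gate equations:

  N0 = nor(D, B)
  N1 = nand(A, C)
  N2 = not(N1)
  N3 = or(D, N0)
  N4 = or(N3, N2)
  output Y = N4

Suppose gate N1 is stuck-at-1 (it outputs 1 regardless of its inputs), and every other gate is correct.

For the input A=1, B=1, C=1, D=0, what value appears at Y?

0

Propagate with N1 forced: N0=0, N1=1 [stuck-at-1], N2=0, N3=0, N4=0.
So Y = 0. (Without the fault it would be 1.)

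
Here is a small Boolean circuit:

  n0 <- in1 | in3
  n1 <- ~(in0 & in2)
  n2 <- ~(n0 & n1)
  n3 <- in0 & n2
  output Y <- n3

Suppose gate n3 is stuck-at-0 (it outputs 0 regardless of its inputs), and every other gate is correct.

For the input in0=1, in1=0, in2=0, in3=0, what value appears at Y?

Propagate with n3 forced: n0=0, n1=1, n2=1, n3=0 [stuck-at-0].
So Y = 0. (Without the fault it would be 1.)

0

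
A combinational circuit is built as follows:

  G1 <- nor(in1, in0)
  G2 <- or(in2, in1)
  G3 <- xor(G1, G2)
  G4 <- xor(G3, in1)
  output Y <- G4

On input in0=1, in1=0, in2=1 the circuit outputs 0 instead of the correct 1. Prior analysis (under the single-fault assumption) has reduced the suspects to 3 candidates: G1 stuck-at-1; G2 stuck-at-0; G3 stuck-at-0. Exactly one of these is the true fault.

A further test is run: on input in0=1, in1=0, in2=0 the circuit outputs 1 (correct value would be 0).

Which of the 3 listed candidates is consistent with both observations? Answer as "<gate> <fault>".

Evaluate each candidate on input in0=1, in1=0, in2=0:
  G1 stuck-at-1: G1=1 [stuck-at-1], G2=0, G3=1, G4=1 → 1 — matches
  G2 stuck-at-0: G1=0, G2=0 [stuck-at-0], G3=0, G4=0 → 0 — eliminated
  G3 stuck-at-0: G1=0, G2=0, G3=0 [stuck-at-0], G4=0 → 0 — eliminated
Only G1 stuck-at-1 reproduces the observed 1.

G1 stuck-at-1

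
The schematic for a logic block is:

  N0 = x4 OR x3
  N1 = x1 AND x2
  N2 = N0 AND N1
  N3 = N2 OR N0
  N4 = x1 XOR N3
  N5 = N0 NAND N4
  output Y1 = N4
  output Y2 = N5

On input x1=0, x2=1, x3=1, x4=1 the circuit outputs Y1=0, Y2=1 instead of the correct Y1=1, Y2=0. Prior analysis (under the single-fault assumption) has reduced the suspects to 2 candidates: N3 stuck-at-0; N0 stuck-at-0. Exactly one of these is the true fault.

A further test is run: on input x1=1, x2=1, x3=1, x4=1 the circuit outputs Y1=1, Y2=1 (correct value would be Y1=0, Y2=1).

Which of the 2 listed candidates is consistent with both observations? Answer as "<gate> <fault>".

N0 stuck-at-0

Evaluate each candidate on input x1=1, x2=1, x3=1, x4=1:
  N3 stuck-at-0: N0=1, N1=1, N2=1, N3=0 [stuck-at-0], N4=1, N5=0 → Y1=1, Y2=0 — eliminated
  N0 stuck-at-0: N0=0 [stuck-at-0], N1=1, N2=0, N3=0, N4=1, N5=1 → Y1=1, Y2=1 — matches
Only N0 stuck-at-0 reproduces the observed Y1=1, Y2=1.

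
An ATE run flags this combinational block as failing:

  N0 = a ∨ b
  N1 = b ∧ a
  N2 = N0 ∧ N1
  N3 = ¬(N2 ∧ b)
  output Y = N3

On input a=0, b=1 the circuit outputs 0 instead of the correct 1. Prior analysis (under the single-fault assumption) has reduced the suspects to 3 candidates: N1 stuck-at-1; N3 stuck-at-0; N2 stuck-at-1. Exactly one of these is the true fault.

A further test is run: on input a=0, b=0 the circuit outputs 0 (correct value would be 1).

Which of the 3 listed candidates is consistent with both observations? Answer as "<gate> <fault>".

Evaluate each candidate on input a=0, b=0:
  N1 stuck-at-1: N0=0, N1=1 [stuck-at-1], N2=0, N3=1 → 1 — eliminated
  N3 stuck-at-0: N0=0, N1=0, N2=0, N3=0 [stuck-at-0] → 0 — matches
  N2 stuck-at-1: N0=0, N1=0, N2=1 [stuck-at-1], N3=1 → 1 — eliminated
Only N3 stuck-at-0 reproduces the observed 0.

N3 stuck-at-0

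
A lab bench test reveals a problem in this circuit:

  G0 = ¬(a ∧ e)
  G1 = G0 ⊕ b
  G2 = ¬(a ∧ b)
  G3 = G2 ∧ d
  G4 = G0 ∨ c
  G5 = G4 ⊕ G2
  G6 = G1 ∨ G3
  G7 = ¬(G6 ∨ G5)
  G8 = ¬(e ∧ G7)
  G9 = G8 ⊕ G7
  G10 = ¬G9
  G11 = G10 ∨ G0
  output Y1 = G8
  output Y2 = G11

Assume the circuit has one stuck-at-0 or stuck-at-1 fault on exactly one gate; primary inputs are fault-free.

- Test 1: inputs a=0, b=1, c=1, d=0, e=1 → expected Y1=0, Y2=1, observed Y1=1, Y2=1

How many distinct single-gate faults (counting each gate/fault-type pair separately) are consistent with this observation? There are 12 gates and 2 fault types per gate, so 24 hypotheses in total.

8

Fault-free: G0=1, G1=0, G2=1, G3=0, G4=1, G5=0, G6=0, G7=1, G8=0, G9=1, G10=0, G11=1 → Y1=0, Y2=1. Observed Y1=1, Y2=1.
  G0: none of the 2 fault types match ✗
  G1: stuck-at-1 ✓; others ✗
  G2: stuck-at-0 ✓; others ✗
  G3: stuck-at-1 ✓; others ✗
  G4: stuck-at-0 ✓; others ✗
  G5: stuck-at-1 ✓; others ✗
  G6: stuck-at-1 ✓; others ✗
  G7: stuck-at-0 ✓; others ✗
  G8: stuck-at-1 ✓; others ✗
  G9: none of the 2 fault types match ✗
  G10: none of the 2 fault types match ✗
  G11: none of the 2 fault types match ✗
Consistent faults: {G1 stuck-at-1, G2 stuck-at-0, G3 stuck-at-1, G4 stuck-at-0, G5 stuck-at-1, G6 stuck-at-1, G7 stuck-at-0, G8 stuck-at-1} — 8 in all.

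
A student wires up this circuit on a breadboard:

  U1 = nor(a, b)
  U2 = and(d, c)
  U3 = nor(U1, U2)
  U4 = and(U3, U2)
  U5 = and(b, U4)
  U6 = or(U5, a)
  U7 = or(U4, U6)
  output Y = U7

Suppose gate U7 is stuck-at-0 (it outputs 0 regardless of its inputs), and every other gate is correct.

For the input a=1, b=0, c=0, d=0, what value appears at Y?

Propagate with U7 forced: U1=0, U2=0, U3=1, U4=0, U5=0, U6=1, U7=0 [stuck-at-0].
So Y = 0. (Without the fault it would be 1.)

0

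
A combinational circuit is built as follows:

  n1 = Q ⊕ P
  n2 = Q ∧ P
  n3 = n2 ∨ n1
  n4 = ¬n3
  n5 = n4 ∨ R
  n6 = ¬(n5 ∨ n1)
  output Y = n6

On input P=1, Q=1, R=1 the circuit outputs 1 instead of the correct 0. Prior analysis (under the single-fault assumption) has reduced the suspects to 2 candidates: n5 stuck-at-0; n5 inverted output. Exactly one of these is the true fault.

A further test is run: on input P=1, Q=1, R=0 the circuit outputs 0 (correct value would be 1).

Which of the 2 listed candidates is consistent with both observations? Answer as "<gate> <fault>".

Evaluate each candidate on input P=1, Q=1, R=0:
  n5 stuck-at-0: n1=0, n2=1, n3=1, n4=0, n5=0 [stuck-at-0], n6=1 → 1 — eliminated
  n5 inverted output: n1=0, n2=1, n3=1, n4=0, n5=1 [inverted output], n6=0 → 0 — matches
Only n5 inverted output reproduces the observed 0.

n5 inverted output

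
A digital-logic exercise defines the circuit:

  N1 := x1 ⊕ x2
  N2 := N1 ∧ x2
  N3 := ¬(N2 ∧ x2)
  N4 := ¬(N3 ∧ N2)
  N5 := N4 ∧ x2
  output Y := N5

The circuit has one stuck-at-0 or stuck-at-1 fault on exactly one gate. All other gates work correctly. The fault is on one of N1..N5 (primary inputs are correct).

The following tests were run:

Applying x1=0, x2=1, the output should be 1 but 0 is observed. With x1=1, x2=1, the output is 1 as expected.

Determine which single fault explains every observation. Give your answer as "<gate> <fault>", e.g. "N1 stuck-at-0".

Fault-free values for test 1 (x1=0, x2=1): N1=1, N2=1, N3=0, N4=1, N5=1, giving Y=1. Observed 0.
Test 1: faults giving observed 0 are {N3 stuck-at-1, N4 stuck-at-0, N5 stuck-at-0}.
Test 2 (x1=1, x2=1): fault-free N1=0, N2=0, N3=1, N4=1, N5=1 → 1; observed 1. Eliminates N4 stuck-at-0, N5 stuck-at-0.
Only N3 stuck-at-1 is consistent with every test.

N3 stuck-at-1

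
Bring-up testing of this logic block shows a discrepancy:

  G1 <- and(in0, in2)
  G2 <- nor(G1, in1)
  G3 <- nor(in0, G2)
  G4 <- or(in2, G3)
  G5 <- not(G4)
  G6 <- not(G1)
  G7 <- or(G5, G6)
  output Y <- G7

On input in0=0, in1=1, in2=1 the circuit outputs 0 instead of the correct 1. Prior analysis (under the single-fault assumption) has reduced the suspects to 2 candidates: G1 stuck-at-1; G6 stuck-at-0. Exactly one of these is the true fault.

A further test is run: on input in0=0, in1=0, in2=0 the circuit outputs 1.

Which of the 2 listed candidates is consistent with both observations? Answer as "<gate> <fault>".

G6 stuck-at-0

Evaluate each candidate on input in0=0, in1=0, in2=0:
  G1 stuck-at-1: G1=1 [stuck-at-1], G2=0, G3=1, G4=1, G5=0, G6=0, G7=0 → 0 — eliminated
  G6 stuck-at-0: G1=0, G2=1, G3=0, G4=0, G5=1, G6=0 [stuck-at-0], G7=1 → 1 — matches
Only G6 stuck-at-0 reproduces the observed 1.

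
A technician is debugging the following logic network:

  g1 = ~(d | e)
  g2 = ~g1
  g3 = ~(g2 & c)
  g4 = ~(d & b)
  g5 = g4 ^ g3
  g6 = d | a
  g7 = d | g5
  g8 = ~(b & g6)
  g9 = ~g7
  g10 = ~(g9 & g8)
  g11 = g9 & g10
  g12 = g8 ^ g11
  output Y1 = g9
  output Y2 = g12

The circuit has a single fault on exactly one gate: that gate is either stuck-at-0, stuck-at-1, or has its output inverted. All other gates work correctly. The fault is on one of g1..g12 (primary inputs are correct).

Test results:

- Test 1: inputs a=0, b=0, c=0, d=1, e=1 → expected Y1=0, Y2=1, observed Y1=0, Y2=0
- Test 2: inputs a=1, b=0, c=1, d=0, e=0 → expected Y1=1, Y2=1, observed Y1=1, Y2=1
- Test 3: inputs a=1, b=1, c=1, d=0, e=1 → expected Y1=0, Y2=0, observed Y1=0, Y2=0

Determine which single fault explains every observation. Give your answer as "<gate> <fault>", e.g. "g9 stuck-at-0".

g8 stuck-at-0

Fault-free values for test 1 (a=0, b=0, c=0, d=1, e=1): g1=0, g2=1, g3=1, g4=1, g5=0, g6=1, g7=1, g8=1, g9=0, g10=1, g11=0, g12=1, giving Y1=0, Y2=1. Observed Y1=0, Y2=0.
Test 1: faults giving observed Y1=0, Y2=0 are {g8 stuck-at-0, g8 inverted output, g11 stuck-at-1, g11 inverted output, g12 stuck-at-0, g12 inverted output}.
Test 2 (a=1, b=0, c=1, d=0, e=0): fault-free g1=1, g2=0, g3=1, g4=1, g5=0, g6=1, g7=0, g8=1, g9=1, g10=0, g11=0, g12=1 → Y1=1, Y2=1; observed Y1=1, Y2=1. Eliminates g11 stuck-at-1, g11 inverted output, g12 stuck-at-0, g12 inverted output.
Test 3 (a=1, b=1, c=1, d=0, e=1): fault-free g1=0, g2=1, g3=0, g4=1, g5=1, g6=1, g7=1, g8=0, g9=0, g10=1, g11=0, g12=0 → Y1=0, Y2=0; observed Y1=0, Y2=0. Eliminates g8 inverted output.
Only g8 stuck-at-0 is consistent with every test.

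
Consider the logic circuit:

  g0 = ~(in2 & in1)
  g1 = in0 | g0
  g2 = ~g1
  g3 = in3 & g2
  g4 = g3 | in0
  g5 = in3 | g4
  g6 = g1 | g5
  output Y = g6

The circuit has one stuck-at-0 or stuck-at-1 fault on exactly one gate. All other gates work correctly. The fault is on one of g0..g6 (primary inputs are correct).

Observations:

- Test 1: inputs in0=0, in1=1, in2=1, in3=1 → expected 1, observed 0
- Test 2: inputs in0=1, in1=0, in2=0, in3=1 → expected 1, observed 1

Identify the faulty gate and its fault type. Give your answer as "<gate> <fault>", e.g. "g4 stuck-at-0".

Fault-free values for test 1 (in0=0, in1=1, in2=1, in3=1): g0=0, g1=0, g2=1, g3=1, g4=1, g5=1, g6=1, giving Y=1. Observed 0.
Test 1: faults giving observed 0 are {g5 stuck-at-0, g6 stuck-at-0}.
Test 2 (in0=1, in1=0, in2=0, in3=1): fault-free g0=1, g1=1, g2=0, g3=0, g4=1, g5=1, g6=1 → 1; observed 1. Eliminates g6 stuck-at-0.
Only g5 stuck-at-0 is consistent with every test.

g5 stuck-at-0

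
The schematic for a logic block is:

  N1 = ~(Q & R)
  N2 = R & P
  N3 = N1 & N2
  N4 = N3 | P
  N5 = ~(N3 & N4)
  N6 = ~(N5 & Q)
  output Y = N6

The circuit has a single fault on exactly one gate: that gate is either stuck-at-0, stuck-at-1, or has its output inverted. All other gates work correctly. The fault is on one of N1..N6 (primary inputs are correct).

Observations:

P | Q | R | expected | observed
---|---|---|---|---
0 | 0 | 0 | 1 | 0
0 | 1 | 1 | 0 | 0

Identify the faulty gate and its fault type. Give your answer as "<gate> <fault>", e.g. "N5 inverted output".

N6 stuck-at-0

Fault-free values for test 1 (P=0, Q=0, R=0): N1=1, N2=0, N3=0, N4=0, N5=1, N6=1, giving Y=1. Observed 0.
Test 1: faults giving observed 0 are {N6 stuck-at-0, N6 inverted output}.
Test 2 (P=0, Q=1, R=1): fault-free N1=0, N2=0, N3=0, N4=0, N5=1, N6=0 → 0; observed 0. Eliminates N6 inverted output.
Only N6 stuck-at-0 is consistent with every test.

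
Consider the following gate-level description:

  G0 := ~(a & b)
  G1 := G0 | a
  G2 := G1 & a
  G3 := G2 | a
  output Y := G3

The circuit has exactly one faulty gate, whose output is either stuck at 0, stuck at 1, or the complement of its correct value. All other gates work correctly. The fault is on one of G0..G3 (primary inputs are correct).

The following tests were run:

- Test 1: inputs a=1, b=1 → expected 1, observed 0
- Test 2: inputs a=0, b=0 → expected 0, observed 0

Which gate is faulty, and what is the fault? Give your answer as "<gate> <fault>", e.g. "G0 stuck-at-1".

G3 stuck-at-0

Fault-free values for test 1 (a=1, b=1): G0=0, G1=1, G2=1, G3=1, giving Y=1. Observed 0.
Test 1: faults giving observed 0 are {G3 stuck-at-0, G3 inverted output}.
Test 2 (a=0, b=0): fault-free G0=1, G1=1, G2=0, G3=0 → 0; observed 0. Eliminates G3 inverted output.
Only G3 stuck-at-0 is consistent with every test.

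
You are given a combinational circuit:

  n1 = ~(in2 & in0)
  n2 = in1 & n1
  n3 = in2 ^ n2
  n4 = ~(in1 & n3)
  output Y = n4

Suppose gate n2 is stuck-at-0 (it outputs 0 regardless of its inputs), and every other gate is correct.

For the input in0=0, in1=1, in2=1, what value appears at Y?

Propagate with n2 forced: n1=1, n2=0 [stuck-at-0], n3=1, n4=0.
So Y = 0. (Without the fault it would be 1.)

0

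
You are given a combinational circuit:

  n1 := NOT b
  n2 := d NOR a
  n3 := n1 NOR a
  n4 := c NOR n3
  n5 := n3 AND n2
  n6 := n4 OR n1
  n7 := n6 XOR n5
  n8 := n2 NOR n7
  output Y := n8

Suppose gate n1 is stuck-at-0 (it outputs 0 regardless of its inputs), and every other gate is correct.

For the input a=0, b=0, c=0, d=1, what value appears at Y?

1

Propagate with n1 forced: n1=0 [stuck-at-0], n2=0, n3=1, n4=0, n5=0, n6=0, n7=0, n8=1.
So Y = 1. (Without the fault it would be 0.)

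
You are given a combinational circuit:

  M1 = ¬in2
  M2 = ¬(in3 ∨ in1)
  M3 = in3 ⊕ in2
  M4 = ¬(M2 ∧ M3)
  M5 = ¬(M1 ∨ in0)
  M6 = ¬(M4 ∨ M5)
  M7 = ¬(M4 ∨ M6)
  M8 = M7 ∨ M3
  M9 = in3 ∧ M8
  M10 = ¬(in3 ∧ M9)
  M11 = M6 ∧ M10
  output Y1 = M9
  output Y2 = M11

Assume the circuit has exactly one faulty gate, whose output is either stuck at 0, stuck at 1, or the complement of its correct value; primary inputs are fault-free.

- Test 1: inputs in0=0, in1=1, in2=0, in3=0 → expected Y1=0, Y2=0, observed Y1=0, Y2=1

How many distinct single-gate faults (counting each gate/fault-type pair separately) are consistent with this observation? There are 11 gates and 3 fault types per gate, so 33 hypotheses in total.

Fault-free: M1=1, M2=0, M3=0, M4=1, M5=0, M6=0, M7=0, M8=0, M9=0, M10=1, M11=0 → Y1=0, Y2=0. Observed Y1=0, Y2=1.
  M1: none of the 3 fault types match ✗
  M2: none of the 3 fault types match ✗
  M3: none of the 3 fault types match ✗
  M4: stuck-at-0, inverted output ✓; others ✗
  M5: none of the 3 fault types match ✗
  M6: stuck-at-1, inverted output ✓; others ✗
  M7: none of the 3 fault types match ✗
  M8: none of the 3 fault types match ✗
  M9: none of the 3 fault types match ✗
  M10: none of the 3 fault types match ✗
  M11: stuck-at-1, inverted output ✓; others ✗
Consistent faults: {M4 stuck-at-0, M4 inverted output, M6 stuck-at-1, M6 inverted output, M11 stuck-at-1, M11 inverted output} — 6 in all.

6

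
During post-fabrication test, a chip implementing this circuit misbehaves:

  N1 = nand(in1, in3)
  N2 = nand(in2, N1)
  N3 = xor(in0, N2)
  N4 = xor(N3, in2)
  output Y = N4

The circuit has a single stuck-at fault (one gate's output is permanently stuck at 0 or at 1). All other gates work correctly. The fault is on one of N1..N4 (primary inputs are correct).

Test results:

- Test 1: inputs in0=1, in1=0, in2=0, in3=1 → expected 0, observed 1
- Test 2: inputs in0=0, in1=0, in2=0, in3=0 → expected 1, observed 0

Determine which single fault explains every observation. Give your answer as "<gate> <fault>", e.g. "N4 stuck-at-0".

N2 stuck-at-0

Fault-free values for test 1 (in0=1, in1=0, in2=0, in3=1): N1=1, N2=1, N3=0, N4=0, giving Y=0. Observed 1.
Test 1: faults giving observed 1 are {N2 stuck-at-0, N3 stuck-at-1, N4 stuck-at-1}.
Test 2 (in0=0, in1=0, in2=0, in3=0): fault-free N1=1, N2=1, N3=1, N4=1 → 1; observed 0. Eliminates N3 stuck-at-1, N4 stuck-at-1.
Only N2 stuck-at-0 is consistent with every test.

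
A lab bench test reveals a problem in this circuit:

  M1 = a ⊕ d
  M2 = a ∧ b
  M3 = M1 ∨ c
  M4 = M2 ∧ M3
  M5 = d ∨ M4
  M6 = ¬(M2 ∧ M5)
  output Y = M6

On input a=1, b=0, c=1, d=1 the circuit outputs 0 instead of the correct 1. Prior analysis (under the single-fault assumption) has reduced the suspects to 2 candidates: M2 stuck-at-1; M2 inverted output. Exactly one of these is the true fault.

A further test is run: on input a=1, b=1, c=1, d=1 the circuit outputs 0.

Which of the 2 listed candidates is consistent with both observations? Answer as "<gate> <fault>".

M2 stuck-at-1

Evaluate each candidate on input a=1, b=1, c=1, d=1:
  M2 stuck-at-1: M1=0, M2=1 [stuck-at-1], M3=1, M4=1, M5=1, M6=0 → 0 — matches
  M2 inverted output: M1=0, M2=0 [inverted output], M3=1, M4=0, M5=1, M6=1 → 1 — eliminated
Only M2 stuck-at-1 reproduces the observed 0.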